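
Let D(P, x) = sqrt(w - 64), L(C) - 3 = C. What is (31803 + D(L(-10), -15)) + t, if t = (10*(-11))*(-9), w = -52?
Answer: 32793 + 2*I*sqrt(29) ≈ 32793.0 + 10.77*I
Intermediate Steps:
L(C) = 3 + C
D(P, x) = 2*I*sqrt(29) (D(P, x) = sqrt(-52 - 64) = sqrt(-116) = 2*I*sqrt(29))
t = 990 (t = -110*(-9) = 990)
(31803 + D(L(-10), -15)) + t = (31803 + 2*I*sqrt(29)) + 990 = 32793 + 2*I*sqrt(29)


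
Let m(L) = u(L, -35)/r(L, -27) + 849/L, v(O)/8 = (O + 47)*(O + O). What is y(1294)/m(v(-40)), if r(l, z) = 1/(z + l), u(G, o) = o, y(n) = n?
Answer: 5797120/706696751 ≈ 0.0082031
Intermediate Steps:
v(O) = 16*O*(47 + O) (v(O) = 8*((O + 47)*(O + O)) = 8*((47 + O)*(2*O)) = 8*(2*O*(47 + O)) = 16*O*(47 + O))
r(l, z) = 1/(l + z)
m(L) = 945 - 35*L + 849/L (m(L) = -(-945 + 35*L) + 849/L = -35*(-27 + L) + 849/L = (945 - 35*L) + 849/L = 945 - 35*L + 849/L)
y(1294)/m(v(-40)) = 1294/(945 - 560*(-40)*(47 - 40) + 849/((16*(-40)*(47 - 40)))) = 1294/(945 - 560*(-40)*7 + 849/((16*(-40)*7))) = 1294/(945 - 35*(-4480) + 849/(-4480)) = 1294/(945 + 156800 + 849*(-1/4480)) = 1294/(945 + 156800 - 849/4480) = 1294/(706696751/4480) = 1294*(4480/706696751) = 5797120/706696751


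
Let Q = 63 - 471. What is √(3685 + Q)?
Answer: √3277 ≈ 57.245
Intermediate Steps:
Q = -408
√(3685 + Q) = √(3685 - 408) = √3277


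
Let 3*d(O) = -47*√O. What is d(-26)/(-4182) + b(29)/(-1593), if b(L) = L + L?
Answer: -58/1593 + 47*I*√26/12546 ≈ -0.036409 + 0.019102*I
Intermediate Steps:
d(O) = -47*√O/3 (d(O) = (-47*√O)/3 = -47*√O/3)
b(L) = 2*L
d(-26)/(-4182) + b(29)/(-1593) = -47*I*√26/3/(-4182) + (2*29)/(-1593) = -47*I*√26/3*(-1/4182) + 58*(-1/1593) = -47*I*√26/3*(-1/4182) - 58/1593 = 47*I*√26/12546 - 58/1593 = -58/1593 + 47*I*√26/12546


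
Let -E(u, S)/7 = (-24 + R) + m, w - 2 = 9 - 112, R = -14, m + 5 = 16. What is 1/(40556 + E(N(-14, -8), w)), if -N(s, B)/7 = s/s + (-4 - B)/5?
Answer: 1/40745 ≈ 2.4543e-5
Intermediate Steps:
m = 11 (m = -5 + 16 = 11)
w = -101 (w = 2 + (9 - 112) = 2 - 103 = -101)
N(s, B) = -7/5 + 7*B/5 (N(s, B) = -7*(s/s + (-4 - B)/5) = -7*(1 + (-4 - B)*(⅕)) = -7*(1 + (-⅘ - B/5)) = -7*(⅕ - B/5) = -7/5 + 7*B/5)
E(u, S) = 189 (E(u, S) = -7*((-24 - 14) + 11) = -7*(-38 + 11) = -7*(-27) = 189)
1/(40556 + E(N(-14, -8), w)) = 1/(40556 + 189) = 1/40745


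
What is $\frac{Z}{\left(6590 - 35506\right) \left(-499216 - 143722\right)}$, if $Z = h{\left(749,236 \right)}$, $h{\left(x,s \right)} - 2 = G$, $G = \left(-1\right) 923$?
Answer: $- \frac{921}{18591195208} \approx -4.954 \cdot 10^{-8}$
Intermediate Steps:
$G = -923$
$h{\left(x,s \right)} = -921$ ($h{\left(x,s \right)} = 2 - 923 = -921$)
$Z = -921$
$\frac{Z}{\left(6590 - 35506\right) \left(-499216 - 143722\right)} = - \frac{921}{\left(6590 - 35506\right) \left(-499216 - 143722\right)} = - \frac{921}{\left(-28916\right) \left(-642938\right)} = - \frac{921}{18591195208}$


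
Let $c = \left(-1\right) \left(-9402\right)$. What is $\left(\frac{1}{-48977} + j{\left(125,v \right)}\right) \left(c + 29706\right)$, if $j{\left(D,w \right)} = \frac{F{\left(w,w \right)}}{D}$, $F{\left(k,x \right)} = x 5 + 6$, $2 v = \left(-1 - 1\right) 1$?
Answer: $\frac{1910504016}{6122125} \approx 312.07$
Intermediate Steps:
$v = -1$ ($v = \frac{\left(-1 - 1\right) 1}{2} = \frac{\left(-2\right) 1}{2} = \frac{1}{2} \left(-2\right) = -1$)
$c = 9402$
$F{\left(k,x \right)} = 6 + 5 x$ ($F{\left(k,x \right)} = 5 x + 6 = 6 + 5 x$)
$j{\left(D,w \right)} = \frac{6 + 5 w}{D}$
$\left(\frac{1}{-48977} + j{\left(125,v \right)}\right) \left(c + 29706\right) = \left(\frac{1}{-48977} + \frac{6 + 5 \left(-1\right)}{125}\right) \left(9402 + 29706\right) = \left(- \frac{1}{48977} + \frac{6 - 5}{125}\right) 39108 = \left(- \frac{1}{48977} + \frac{1}{125} \cdot 1\right) 39108 = \left(- \frac{1}{48977} + \frac{1}{125}\right) 39108 = \frac{48852}{6122125} \cdot 39108 = \frac{1910504016}{6122125}$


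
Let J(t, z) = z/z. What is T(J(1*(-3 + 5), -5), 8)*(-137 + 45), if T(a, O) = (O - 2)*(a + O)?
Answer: -4968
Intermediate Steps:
J(t, z) = 1
T(a, O) = (-2 + O)*(O + a)
T(J(1*(-3 + 5), -5), 8)*(-137 + 45) = (8**2 - 2*8 - 2*1 + 8*1)*(-137 + 45) = (64 - 16 - 2 + 8)*(-92) = 54*(-92) = -4968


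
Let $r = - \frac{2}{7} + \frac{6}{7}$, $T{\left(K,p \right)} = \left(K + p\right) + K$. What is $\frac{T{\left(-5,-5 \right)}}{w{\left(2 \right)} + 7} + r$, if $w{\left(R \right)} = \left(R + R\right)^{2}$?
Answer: $- \frac{13}{161} \approx -0.080745$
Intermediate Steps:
$T{\left(K,p \right)} = p + 2 K$
$w{\left(R \right)} = 4 R^{2}$ ($w{\left(R \right)} = \left(2 R\right)^{2} = 4 R^{2}$)
$r = \frac{4}{7}$ ($r = \left(-2\right) \frac{1}{7} + 6 \cdot \frac{1}{7} = - \frac{2}{7} + \frac{6}{7} = \frac{4}{7} \approx 0.57143$)
$\frac{T{\left(-5,-5 \right)}}{w{\left(2 \right)} + 7} + r = \frac{-5 + 2 \left(-5\right)}{4 \cdot 2^{2} + 7} + \frac{4}{7} = \frac{-5 - 10}{4 \cdot 4 + 7} + \frac{4}{7} = \frac{1}{16 + 7} \left(-15\right) + \frac{4}{7} = \frac{1}{23} \left(-15\right) + \frac{4}{7} = - \frac{15}{23} + \frac{4}{7} = - \frac{13}{161}$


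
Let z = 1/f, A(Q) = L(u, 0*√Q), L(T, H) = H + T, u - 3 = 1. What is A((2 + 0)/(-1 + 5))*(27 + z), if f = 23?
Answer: 2488/23 ≈ 108.17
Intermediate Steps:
u = 4 (u = 3 + 1 = 4)
A(Q) = 4 (A(Q) = 0*√Q + 4 = 0 + 4 = 4)
z = 1/23 ≈ 0.043478
A((2 + 0)/(-1 + 5))*(27 + z) = 4*(27 + 1/23) = 4*(622/23) = 2488/23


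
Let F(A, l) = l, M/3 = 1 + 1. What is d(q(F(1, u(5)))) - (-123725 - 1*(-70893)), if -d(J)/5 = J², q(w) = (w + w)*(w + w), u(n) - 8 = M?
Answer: -3020448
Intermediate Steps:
M = 6 (M = 3*(1 + 1) = 3*2 = 6)
u(n) = 14 (u(n) = 8 + 6 = 14)
q(w) = 4*w² (q(w) = (2*w)*(2*w) = 4*w²)
d(J) = -5*J²
d(q(F(1, u(5)))) - (-123725 - 1*(-70893)) = -5*(4*14²)² - (-123725 - 1*(-70893)) = -5*(4*196)² - (-123725 + 70893) = -5*784² - 1*(-52832) = -5*614656 + 52832 = -3073280 + 52832 = -3020448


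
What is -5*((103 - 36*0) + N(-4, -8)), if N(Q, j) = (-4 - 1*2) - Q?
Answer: -505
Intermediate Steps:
N(Q, j) = -6 - Q (N(Q, j) = (-4 - 2) - Q = -6 - Q)
-5*((103 - 36*0) + N(-4, -8)) = -5*((103 - 36*0) + (-6 - 1*(-4))) = -5*((103 + 0) + (-6 + 4)) = -5*(103 - 2) = -5*101 = -505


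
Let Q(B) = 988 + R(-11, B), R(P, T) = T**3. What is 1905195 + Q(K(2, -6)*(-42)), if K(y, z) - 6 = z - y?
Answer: 2498887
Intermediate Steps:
K(y, z) = 6 + z - y (K(y, z) = 6 + (z - y) = 6 + z - y)
Q(B) = 988 + B**3
1905195 + Q(K(2, -6)*(-42)) = 1905195 + (988 + ((6 - 6 - 1*2)*(-42))**3) = 1905195 + (988 + ((6 - 6 - 2)*(-42))**3) = 1905195 + (988 + (-2*(-42))**3) = 1905195 + (988 + 84**3) = 1905195 + (988 + 592704) = 1905195 + 593692 = 2498887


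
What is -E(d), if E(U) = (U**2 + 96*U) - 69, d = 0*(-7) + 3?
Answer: -228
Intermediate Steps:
d = 3 (d = 0 + 3 = 3)
E(U) = -69 + U**2 + 96*U
-E(d) = -(-69 + 3**2 + 96*3) = -(-69 + 9 + 288) = -1*228 = -228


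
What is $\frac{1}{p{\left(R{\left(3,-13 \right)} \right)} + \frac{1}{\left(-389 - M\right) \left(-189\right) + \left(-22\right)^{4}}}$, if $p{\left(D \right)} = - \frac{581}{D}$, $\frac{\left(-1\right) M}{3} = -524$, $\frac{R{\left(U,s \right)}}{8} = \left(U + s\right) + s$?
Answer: $\frac{111298840}{351438369} \approx 0.3167$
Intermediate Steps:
$R{\left(U,s \right)} = 8 U + 16 s$ ($R{\left(U,s \right)} = 8 \left(\left(U + s\right) + s\right) = 8 \left(U + 2 s\right) = 8 U + 16 s$)
$M = 1572$ ($M = \left(-3\right) \left(-524\right) = 1572$)
$\frac{1}{p{\left(R{\left(3,-13 \right)} \right)} + \frac{1}{\left(-389 - M\right) \left(-189\right) + \left(-22\right)^{4}}} = \frac{1}{- \frac{581}{8 \cdot 3 + 16 \left(-13\right)} + \frac{1}{\left(-389 - 1572\right) \left(-189\right) + \left(-22\right)^{4}}} = \frac{1}{- \frac{581}{24 - 208} + \frac{1}{\left(-389 - 1572\right) \left(-189\right) + 234256}} = \frac{1}{- \frac{581}{-184} + \frac{1}{\left(-1961\right) \left(-189\right) + 234256}} = \frac{1}{\left(-581\right) \left(- \frac{1}{184}\right) + \frac{1}{370629 + 234256}} = \frac{1}{\frac{581}{184} + \frac{1}{604885}} = \frac{1}{\frac{351438369}{111298840}} = \frac{111298840}{351438369}$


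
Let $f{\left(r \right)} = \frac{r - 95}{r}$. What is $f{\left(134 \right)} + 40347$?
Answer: $\frac{5406537}{134} \approx 40347.0$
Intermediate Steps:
$f{\left(r \right)} = \frac{-95 + r}{r}$ ($f{\left(r \right)} = \frac{r - 95}{r} = \frac{-95 + r}{r}$)
$f{\left(134 \right)} + 40347 = \frac{-95 + 134}{134} + 40347 = \frac{1}{134} \cdot 39 + 40347 = \frac{39}{134} + 40347 = \frac{5406537}{134}$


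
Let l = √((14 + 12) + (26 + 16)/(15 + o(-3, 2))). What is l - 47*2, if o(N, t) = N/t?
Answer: -94 + √262/3 ≈ -88.604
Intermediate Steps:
l = √262/3 (l = √((14 + 12) + (26 + 16)/(15 - 3/2)) = √(26 + 42/(15 - 3*½)) = √(26 + 42/(15 - 3/2)) = √(26 + 42/(27/2)) = √(26 + 42*(2/27)) = √(26 + 28/9) = √(262/9) = √262/3 ≈ 5.3955)
l - 47*2 = √262/3 - 47*2 = √262/3 - 94 = -94 + √262/3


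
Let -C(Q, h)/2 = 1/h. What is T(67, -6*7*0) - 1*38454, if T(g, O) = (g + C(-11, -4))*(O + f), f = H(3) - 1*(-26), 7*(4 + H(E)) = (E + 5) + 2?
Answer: -258108/7 ≈ -36873.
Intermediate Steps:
H(E) = -3 + E/7 (H(E) = -4 + ((E + 5) + 2)/7 = -4 + ((5 + E) + 2)/7 = -4 + (7 + E)/7 = -4 + (1 + E/7) = -3 + E/7)
C(Q, h) = -2/h
f = 164/7 (f = (-3 + (⅐)*3) - 1*(-26) = (-3 + 3/7) + 26 = -18/7 + 26 = 164/7 ≈ 23.429)
T(g, O) = (½ + g)*(164/7 + O) (T(g, O) = (g - 2/(-4))*(O + 164/7) = (g - 2*(-¼))*(164/7 + O) = (g + ½)*(164/7 + O) = (½ + g)*(164/7 + O))
T(67, -6*7*0) - 1*38454 = (82/7 + (-6*7*0)/2 + (164/7)*67 + (-6*7*0)*67) - 1*38454 = (82/7 + (-42*0)/2 + 10988/7 - 42*0*67) - 38454 = (82/7 + (½)*0 + 10988/7 + 0*67) - 38454 = (82/7 + 0 + 10988/7 + 0) - 38454 = 11070/7 - 38454 = -258108/7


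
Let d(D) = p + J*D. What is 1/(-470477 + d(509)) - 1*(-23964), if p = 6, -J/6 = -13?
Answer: 10322948315/430769 ≈ 23964.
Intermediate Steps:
J = 78 (J = -6*(-13) = 78)
d(D) = 6 + 78*D
1/(-470477 + d(509)) - 1*(-23964) = 1/(-470477 + (6 + 78*509)) - 1*(-23964) = 1/(-470477 + (6 + 39702)) + 23964 = 1/(-470477 + 39708) + 23964 = 1/(-430769) + 23964 = -1/430769 + 23964 = 10322948315/430769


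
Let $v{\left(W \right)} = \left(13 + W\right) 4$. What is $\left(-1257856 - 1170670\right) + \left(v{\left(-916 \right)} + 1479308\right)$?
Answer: $-952830$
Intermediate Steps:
$v{\left(W \right)} = 52 + 4 W$
$\left(-1257856 - 1170670\right) + \left(v{\left(-916 \right)} + 1479308\right) = \left(-1257856 - 1170670\right) + \left(\left(52 + 4 \left(-916\right)\right) + 1479308\right) = -2428526 + \left(\left(52 - 3664\right) + 1479308\right) = -2428526 + \left(-3612 + 1479308\right) = -2428526 + 1475696 = -952830$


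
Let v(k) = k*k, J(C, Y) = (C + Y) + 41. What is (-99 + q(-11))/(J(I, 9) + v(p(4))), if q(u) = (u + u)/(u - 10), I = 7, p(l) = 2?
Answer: -2057/1281 ≈ -1.6058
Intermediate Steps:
J(C, Y) = 41 + C + Y
v(k) = k²
q(u) = 2*u/(-10 + u) (q(u) = (2*u)/(-10 + u) = 2*u/(-10 + u))
(-99 + q(-11))/(J(I, 9) + v(p(4))) = (-99 + 2*(-11)/(-10 - 11))/((41 + 7 + 9) + 2²) = (-99 + 2*(-11)/(-21))/(57 + 4) = (-99 + 2*(-11)*(-1/21))/61 = (-99 + 22/21)*(1/61) = -2057/21*1/61 = -2057/1281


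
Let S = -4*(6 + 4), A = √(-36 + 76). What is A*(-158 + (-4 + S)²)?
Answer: 3556*√10 ≈ 11245.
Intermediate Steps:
A = 2*√10 (A = √40 = 2*√10 ≈ 6.3246)
S = -40 (S = -4*10 = -40)
A*(-158 + (-4 + S)²) = (2*√10)*(-158 + (-4 - 40)²) = (2*√10)*(-158 + (-44)²) = (2*√10)*(-158 + 1936) = (2*√10)*1778 = 3556*√10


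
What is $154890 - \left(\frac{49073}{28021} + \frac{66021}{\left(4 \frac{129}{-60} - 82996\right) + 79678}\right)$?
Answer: $\frac{72198525993766}{466073293} \approx 1.5491 \cdot 10^{5}$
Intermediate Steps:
$154890 - \left(\frac{49073}{28021} + \frac{66021}{\left(4 \frac{129}{-60} - 82996\right) + 79678}\right) = 154890 - \left(\frac{49073}{28021} + \frac{66021}{\left(4 \cdot 129 \left(- \frac{1}{60}\right) - 82996\right) + 79678}\right) = 154890 - \left(\frac{49073}{28021} + \frac{66021}{\left(4 \left(- \frac{43}{20}\right) - 82996\right) + 79678}\right) = 154890 - \left(\frac{49073}{28021} + \frac{66021}{\left(- \frac{43}{5} - 82996\right) + 79678}\right) = 154890 - \left(\frac{49073}{28021} + \frac{66021}{- \frac{415023}{5} + 79678}\right) = 154890 - \left(\frac{49073}{28021} + \frac{66021}{- \frac{16633}{5}}\right) = 154890 - - \frac{8433640996}{466073293} = 154890 + \left(\frac{330105}{16633} - \frac{49073}{28021}\right) = 154890 + \frac{8433640996}{466073293} = \frac{72198525993766}{466073293}$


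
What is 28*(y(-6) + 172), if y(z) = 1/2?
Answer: 4830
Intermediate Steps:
y(z) = 1/2
28*(y(-6) + 172) = 28*(1/2 + 172) = 28*(345/2) = 4830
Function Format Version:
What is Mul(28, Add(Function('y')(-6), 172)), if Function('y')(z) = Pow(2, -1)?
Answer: 4830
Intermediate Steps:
Function('y')(z) = Rational(1, 2)
Mul(28, Add(Function('y')(-6), 172)) = Mul(28, Add(Rational(1, 2), 172)) = Mul(28, Rational(345, 2)) = 4830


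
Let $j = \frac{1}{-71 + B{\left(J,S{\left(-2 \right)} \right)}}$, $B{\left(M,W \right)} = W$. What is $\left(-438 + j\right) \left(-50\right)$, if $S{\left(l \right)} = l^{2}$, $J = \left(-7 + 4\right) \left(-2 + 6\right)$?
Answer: $\frac{1467350}{67} \approx 21901.0$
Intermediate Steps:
$J = -12$ ($J = \left(-3\right) 4 = -12$)
$j = - \frac{1}{67}$ ($j = \frac{1}{-71 + \left(-2\right)^{2}} = \frac{1}{-71 + 4} = \frac{1}{-67} = - \frac{1}{67} \approx -0.014925$)
$\left(-438 + j\right) \left(-50\right) = \left(-438 - \frac{1}{67}\right) \left(-50\right) = \left(- \frac{29347}{67}\right) \left(-50\right) = \frac{1467350}{67}$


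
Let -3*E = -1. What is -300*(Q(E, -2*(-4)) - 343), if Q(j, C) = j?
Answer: 102800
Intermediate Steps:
E = ⅓ (E = -⅓*(-1) = ⅓ ≈ 0.33333)
-300*(Q(E, -2*(-4)) - 343) = -300*(⅓ - 343) = -300*(-1028/3) = 102800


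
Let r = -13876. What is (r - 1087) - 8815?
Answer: -23778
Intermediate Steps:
(r - 1087) - 8815 = (-13876 - 1087) - 8815 = -14963 - 8815 = -23778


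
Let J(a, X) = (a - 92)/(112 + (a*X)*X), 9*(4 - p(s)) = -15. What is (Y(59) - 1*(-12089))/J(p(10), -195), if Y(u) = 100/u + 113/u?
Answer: -461440690104/15281 ≈ -3.0197e+7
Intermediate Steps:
p(s) = 17/3 (p(s) = 4 - 1/9*(-15) = 4 + 5/3 = 17/3)
Y(u) = 213/u
J(a, X) = (-92 + a)/(112 + a*X**2) (J(a, X) = (-92 + a)/(112 + (X*a)*X) = (-92 + a)/(112 + a*X**2))
(Y(59) - 1*(-12089))/J(p(10), -195) = (213/59 - 1*(-12089))/(((-92 + 17/3)/(112 + (17/3)*(-195)**2))) = (213*(1/59) + 12089)/((-259/3/(112 + (17/3)*38025))) = (213/59 + 12089)/((-259/3/(112 + 215475))) = 713464/(59*((-259/3/215587))) = 713464/(59*(((1/215587)*(-259/3)))) = 713464/(59*(-259/646761)) = (713464/59)*(-646761/259) = -461440690104/15281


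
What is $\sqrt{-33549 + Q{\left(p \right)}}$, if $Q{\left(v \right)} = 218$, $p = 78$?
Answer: $i \sqrt{33331} \approx 182.57 i$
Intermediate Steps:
$\sqrt{-33549 + Q{\left(p \right)}} = \sqrt{-33549 + 218} = \sqrt{-33331} = i \sqrt{33331}$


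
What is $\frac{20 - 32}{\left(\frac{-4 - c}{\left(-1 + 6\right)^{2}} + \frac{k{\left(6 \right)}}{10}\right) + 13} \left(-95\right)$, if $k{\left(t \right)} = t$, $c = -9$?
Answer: $\frac{1900}{23} \approx 82.609$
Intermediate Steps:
$\frac{20 - 32}{\left(\frac{-4 - c}{\left(-1 + 6\right)^{2}} + \frac{k{\left(6 \right)}}{10}\right) + 13} \left(-95\right) = \frac{20 - 32}{\left(\frac{-4 - -9}{\left(-1 + 6\right)^{2}} + \frac{6}{10}\right) + 13} \left(-95\right) = - \frac{12}{\left(\frac{-4 + 9}{5^{2}} + 6 \cdot \frac{1}{10}\right) + 13} \left(-95\right) = - \frac{12}{\left(\frac{5}{25} + \frac{3}{5}\right) + 13} \left(-95\right) = - \frac{12}{\left(5 \cdot \frac{1}{25} + \frac{3}{5}\right) + 13} \left(-95\right) = - \frac{12}{\left(\frac{1}{5} + \frac{3}{5}\right) + 13} \left(-95\right) = - \frac{12}{\frac{4}{5} + 13} \left(-95\right) = - \frac{12}{\frac{69}{5}} \left(-95\right) = \left(-12\right) \frac{5}{69} \left(-95\right) = \left(- \frac{20}{23}\right) \left(-95\right) = \frac{1900}{23}$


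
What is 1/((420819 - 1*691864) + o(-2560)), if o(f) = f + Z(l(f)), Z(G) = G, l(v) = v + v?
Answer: -1/278725 ≈ -3.5878e-6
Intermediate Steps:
l(v) = 2*v
o(f) = 3*f (o(f) = f + 2*f = 3*f)
1/((420819 - 1*691864) + o(-2560)) = 1/((420819 - 1*691864) + 3*(-2560)) = 1/((420819 - 691864) - 7680) = 1/(-271045 - 7680) = 1/(-278725) = -1/278725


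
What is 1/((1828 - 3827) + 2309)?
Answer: 1/310 ≈ 0.0032258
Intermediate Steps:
1/((1828 - 3827) + 2309) = 1/(-1999 + 2309) = 1/310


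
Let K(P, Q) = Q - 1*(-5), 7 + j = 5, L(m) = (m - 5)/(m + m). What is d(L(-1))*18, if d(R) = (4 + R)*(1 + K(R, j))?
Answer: 504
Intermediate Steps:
L(m) = (-5 + m)/(2*m) (L(m) = (-5 + m)/((2*m)) = (-5 + m)*(1/(2*m)) = (-5 + m)/(2*m))
j = -2 (j = -7 + 5 = -2)
K(P, Q) = 5 + Q (K(P, Q) = Q + 5 = 5 + Q)
d(R) = 16 + 4*R (d(R) = (4 + R)*(1 + (5 - 2)) = (4 + R)*(1 + 3) = (4 + R)*4 = 16 + 4*R)
d(L(-1))*18 = (16 + 4*((1/2)*(-5 - 1)/(-1)))*18 = (16 + 4*((1/2)*(-1)*(-6)))*18 = (16 + 4*3)*18 = (16 + 12)*18 = 28*18 = 504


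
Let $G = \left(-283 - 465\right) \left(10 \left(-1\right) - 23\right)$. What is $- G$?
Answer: $-24684$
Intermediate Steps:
$G = 24684$ ($G = - 748 \left(-10 - 23\right) = \left(-748\right) \left(-33\right) = 24684$)
$- G = \left(-1\right) 24684 = -24684$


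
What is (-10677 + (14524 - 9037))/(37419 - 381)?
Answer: -865/6173 ≈ -0.14013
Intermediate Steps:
(-10677 + (14524 - 9037))/(37419 - 381) = (-10677 + 5487)/37038 = -5190*1/37038 = -865/6173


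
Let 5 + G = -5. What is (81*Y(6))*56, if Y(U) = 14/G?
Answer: -31752/5 ≈ -6350.4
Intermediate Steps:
G = -10 (G = -5 - 5 = -10)
Y(U) = -7/5 (Y(U) = 14/(-10) = 14*(-1/10) = -7/5)
(81*Y(6))*56 = (81*(-7/5))*56 = -567/5*56 = -31752/5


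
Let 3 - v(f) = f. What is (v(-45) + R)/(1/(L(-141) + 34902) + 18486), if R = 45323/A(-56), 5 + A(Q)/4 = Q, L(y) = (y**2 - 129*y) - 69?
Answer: -40169553/5390739436 ≈ -0.0074516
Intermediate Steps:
L(y) = -69 + y**2 - 129*y
v(f) = 3 - f
A(Q) = -20 + 4*Q
R = -743/4 (R = 45323/(-20 + 4*(-56)) = 45323/(-20 - 224) = 45323/(-244) = 45323*(-1/244) = -743/4 ≈ -185.75)
(v(-45) + R)/(1/(L(-141) + 34902) + 18486) = ((3 - 1*(-45)) - 743/4)/(1/((-69 + (-141)**2 - 129*(-141)) + 34902) + 18486) = ((3 + 45) - 743/4)/(1/((-69 + 19881 + 18189) + 34902) + 18486) = (48 - 743/4)/(1/(38001 + 34902) + 18486) = -551/(4*(1/72903 + 18486)) = -551/(4*1347684859/72903) = -551/4*72903/1347684859 = -40169553/5390739436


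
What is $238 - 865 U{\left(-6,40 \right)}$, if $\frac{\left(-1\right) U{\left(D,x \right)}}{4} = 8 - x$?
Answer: $-110482$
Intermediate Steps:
$U{\left(D,x \right)} = -32 + 4 x$ ($U{\left(D,x \right)} = - 4 \left(8 - x\right) = -32 + 4 x$)
$238 - 865 U{\left(-6,40 \right)} = 238 - 865 \left(-32 + 4 \cdot 40\right) = 238 - 865 \left(-32 + 160\right) = 238 - 110720 = -110482$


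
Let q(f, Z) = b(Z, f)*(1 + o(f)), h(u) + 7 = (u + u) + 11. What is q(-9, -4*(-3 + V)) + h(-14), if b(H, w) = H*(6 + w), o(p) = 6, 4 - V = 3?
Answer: -192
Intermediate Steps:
V = 1 (V = 4 - 1*3 = 4 - 3 = 1)
h(u) = 4 + 2*u (h(u) = -7 + ((u + u) + 11) = -7 + (2*u + 11) = -7 + (11 + 2*u) = 4 + 2*u)
q(f, Z) = 7*Z*(6 + f) (q(f, Z) = (Z*(6 + f))*(1 + 6) = (Z*(6 + f))*7 = 7*Z*(6 + f))
q(-9, -4*(-3 + V)) + h(-14) = 7*(-4*(-3 + 1))*(6 - 9) + (4 + 2*(-14)) = 7*(-4*(-2))*(-3) + (4 - 28) = 7*8*(-3) - 24 = -168 - 24 = -192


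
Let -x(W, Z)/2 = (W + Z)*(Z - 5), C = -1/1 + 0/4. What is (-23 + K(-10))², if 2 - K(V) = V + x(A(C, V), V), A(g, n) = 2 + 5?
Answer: 6241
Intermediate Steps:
C = -1 (C = -1*1 + 0*(¼) = -1 + 0 = -1)
A(g, n) = 7
x(W, Z) = -2*(-5 + Z)*(W + Z) (x(W, Z) = -2*(W + Z)*(Z - 5) = -2*(W + Z)*(-5 + Z) = -2*(-5 + Z)*(W + Z))
K(V) = -68 + 2*V² + 3*V (K(V) = 2 - (V + (-2*V² + 10*7 + 10*V - 2*7*V)) = 2 - (V + (-2*V² + 70 + 10*V - 14*V)) = 2 - (V + (70 - 4*V - 2*V²)) = 2 - (70 - 3*V - 2*V²) = 2 + (-70 + 2*V² + 3*V) = -68 + 2*V² + 3*V)
(-23 + K(-10))² = (-23 + (-68 + 2*(-10)² + 3*(-10)))² = (-23 + (-68 + 2*100 - 30))² = (-23 + (-68 + 200 - 30))² = (-23 + 102)² = 79² = 6241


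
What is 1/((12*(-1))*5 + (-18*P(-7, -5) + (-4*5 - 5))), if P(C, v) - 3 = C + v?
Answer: 1/77 ≈ 0.012987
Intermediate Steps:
P(C, v) = 3 + C + v (P(C, v) = 3 + (C + v) = 3 + C + v)
1/((12*(-1))*5 + (-18*P(-7, -5) + (-4*5 - 5))) = 1/((12*(-1))*5 + (-18*(3 - 7 - 5) + (-4*5 - 5))) = 1/(-12*5 + (-18*(-9) + (-20 - 5))) = 1/(-60 + (162 - 25)) = 1/(-60 + 137) = 1/77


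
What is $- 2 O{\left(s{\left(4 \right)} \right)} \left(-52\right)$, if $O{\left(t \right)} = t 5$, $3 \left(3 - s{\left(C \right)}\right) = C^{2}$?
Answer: $- \frac{3640}{3} \approx -1213.3$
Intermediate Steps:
$s{\left(C \right)} = 3 - \frac{C^{2}}{3}$
$O{\left(t \right)} = 5 t$
$- 2 O{\left(s{\left(4 \right)} \right)} \left(-52\right) = - 2 \cdot 5 \left(3 - \frac{4^{2}}{3}\right) \left(-52\right) = - 2 \cdot 5 \left(3 - \frac{16}{3}\right) \left(-52\right) = - 2 \cdot 5 \left(- \frac{7}{3}\right) \left(-52\right) = \left(-2\right) \left(- \frac{35}{3}\right) \left(-52\right) = \frac{70}{3} \left(-52\right) = - \frac{3640}{3}$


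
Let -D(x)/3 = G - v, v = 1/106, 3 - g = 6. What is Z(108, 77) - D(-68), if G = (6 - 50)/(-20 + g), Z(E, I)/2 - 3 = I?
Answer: 404003/2438 ≈ 165.71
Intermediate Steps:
g = -3 (g = 3 - 1*6 = 3 - 6 = -3)
Z(E, I) = 6 + 2*I
v = 1/106 ≈ 0.0094340
G = 44/23 (G = (6 - 50)/(-20 - 3) = -44/(-23) = -44*(-1/23) = 44/23 ≈ 1.9130)
D(x) = -13923/2438 (D(x) = -3*(44/23 - 1*1/106) = -3*(44/23 - 1/106) = -3*4641/2438 = -13923/2438)
Z(108, 77) - D(-68) = (6 + 2*77) - 1*(-13923/2438) = (6 + 154) + 13923/2438 = 160 + 13923/2438 = 404003/2438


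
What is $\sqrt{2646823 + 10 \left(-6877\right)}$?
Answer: $\sqrt{2578053} \approx 1605.6$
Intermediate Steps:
$\sqrt{2646823 + 10 \left(-6877\right)} = \sqrt{2646823 - 68770} = \sqrt{2578053}$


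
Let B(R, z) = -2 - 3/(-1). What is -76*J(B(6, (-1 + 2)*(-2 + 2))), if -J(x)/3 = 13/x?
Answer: 2964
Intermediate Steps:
B(R, z) = 1 (B(R, z) = -2 - 3*(-1) = -2 - 1*(-3) = -2 + 3 = 1)
J(x) = -39/x
-76*J(B(6, (-1 + 2)*(-2 + 2))) = -(-2964)/1 = -(-2964) = -76*(-39) = 2964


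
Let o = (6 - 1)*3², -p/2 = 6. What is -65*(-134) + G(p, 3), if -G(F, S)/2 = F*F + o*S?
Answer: 8152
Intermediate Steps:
p = -12 (p = -2*6 = -12)
o = 45 (o = 5*9 = 45)
G(F, S) = -90*S - 2*F² (G(F, S) = -2*(F*F + 45*S) = -2*(F² + 45*S) = -90*S - 2*F²)
-65*(-134) + G(p, 3) = -65*(-134) + (-90*3 - 2*(-12)²) = 8710 + (-270 - 2*144) = 8710 + (-270 - 288) = 8710 - 558 = 8152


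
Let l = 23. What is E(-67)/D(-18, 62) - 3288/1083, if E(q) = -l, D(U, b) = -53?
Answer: -49785/19133 ≈ -2.6020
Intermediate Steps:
E(q) = -23 (E(q) = -1*23 = -23)
E(-67)/D(-18, 62) - 3288/1083 = -23/(-53) - 3288/1083 = -23*(-1/53) - 3288*1/1083 = 23/53 - 1096/361 = -49785/19133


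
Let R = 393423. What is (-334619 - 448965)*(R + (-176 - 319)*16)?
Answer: -302073982752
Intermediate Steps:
(-334619 - 448965)*(R + (-176 - 319)*16) = (-334619 - 448965)*(393423 + (-176 - 319)*16) = -783584*(393423 - 495*16) = -783584*(393423 - 7920) = -783584*385503 = -302073982752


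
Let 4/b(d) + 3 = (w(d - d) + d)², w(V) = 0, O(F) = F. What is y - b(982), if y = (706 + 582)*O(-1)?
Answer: -1242045452/964321 ≈ -1288.0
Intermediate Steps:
b(d) = 4/(-3 + d²) (b(d) = 4/(-3 + (0 + d)²) = 4/(-3 + d²))
y = -1288 (y = (706 + 582)*(-1) = 1288*(-1) = -1288)
y - b(982) = -1288 - 4/(-3 + 982²) = -1288 - 4/(-3 + 964324) = -1288 - 4/964321 = -1242045452/964321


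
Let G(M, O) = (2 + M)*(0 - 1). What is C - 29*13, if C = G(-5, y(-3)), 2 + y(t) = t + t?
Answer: -374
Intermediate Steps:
y(t) = -2 + 2*t (y(t) = -2 + (t + t) = -2 + 2*t)
G(M, O) = -2 - M (G(M, O) = (2 + M)*(-1) = -2 - M)
C = 3 (C = -2 - 1*(-5) = -2 + 5 = 3)
C - 29*13 = 3 - 29*13 = 3 - 377 = -374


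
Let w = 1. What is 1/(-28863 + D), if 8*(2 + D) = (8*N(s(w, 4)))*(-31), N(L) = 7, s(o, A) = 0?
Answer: -1/29082 ≈ -3.4386e-5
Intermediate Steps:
D = -219 (D = -2 + ((8*7)*(-31))/8 = -2 + (56*(-31))/8 = -2 + (⅛)*(-1736) = -2 - 217 = -219)
1/(-28863 + D) = 1/(-28863 - 219) = 1/(-29082) = -1/29082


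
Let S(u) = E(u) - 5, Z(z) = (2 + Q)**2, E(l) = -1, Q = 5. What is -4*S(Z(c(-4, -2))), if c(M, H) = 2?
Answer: 24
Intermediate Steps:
Z(z) = 49 (Z(z) = (2 + 5)**2 = 7**2 = 49)
S(u) = -6 (S(u) = -1 - 5 = -6)
-4*S(Z(c(-4, -2))) = -4*(-6) = 24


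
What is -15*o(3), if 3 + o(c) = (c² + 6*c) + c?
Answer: -405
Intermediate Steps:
o(c) = -3 + c² + 7*c (o(c) = -3 + ((c² + 6*c) + c) = -3 + (c² + 7*c) = -3 + c² + 7*c)
-15*o(3) = -15*(-3 + 3² + 7*3) = -15*(-3 + 9 + 21) = -15*27 = -405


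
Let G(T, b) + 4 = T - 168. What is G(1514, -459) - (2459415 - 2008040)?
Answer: -450033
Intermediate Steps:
G(T, b) = -172 + T (G(T, b) = -4 + (T - 168) = -4 + (-168 + T) = -172 + T)
G(1514, -459) - (2459415 - 2008040) = (-172 + 1514) - (2459415 - 2008040) = 1342 - 1*451375 = 1342 - 451375 = -450033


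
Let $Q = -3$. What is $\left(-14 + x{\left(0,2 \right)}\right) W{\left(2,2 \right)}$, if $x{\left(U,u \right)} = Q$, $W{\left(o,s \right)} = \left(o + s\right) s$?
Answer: $-136$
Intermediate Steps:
$W{\left(o,s \right)} = s \left(o + s\right)$
$x{\left(U,u \right)} = -3$
$\left(-14 + x{\left(0,2 \right)}\right) W{\left(2,2 \right)} = \left(-14 - 3\right) 2 \left(2 + 2\right) = - 17 \cdot 2 \cdot 4 = \left(-17\right) 8 = -136$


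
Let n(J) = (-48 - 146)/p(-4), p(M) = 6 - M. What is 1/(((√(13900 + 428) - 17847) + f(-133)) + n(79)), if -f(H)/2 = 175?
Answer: -227705/4147786262 - 75*√398/4147786262 ≈ -5.5259e-5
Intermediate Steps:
f(H) = -350 (f(H) = -2*175 = -350)
n(J) = -97/5 (n(J) = (-48 - 146)/(6 - 1*(-4)) = -194/(6 + 4) = -194/10 = -194*⅒ = -97/5)
1/(((√(13900 + 428) - 17847) + f(-133)) + n(79)) = 1/(((√(13900 + 428) - 17847) - 350) - 97/5) = 1/(((√14328 - 17847) - 350) - 97/5) = 1/(((6*√398 - 17847) - 350) - 97/5) = 1/(((-17847 + 6*√398) - 350) - 97/5) = 1/((-18197 + 6*√398) - 97/5) = 1/(-91082/5 + 6*√398)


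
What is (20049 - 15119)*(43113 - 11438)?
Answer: 156157750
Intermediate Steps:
(20049 - 15119)*(43113 - 11438) = 4930*31675 = 156157750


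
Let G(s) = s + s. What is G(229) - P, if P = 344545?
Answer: -344087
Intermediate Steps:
G(s) = 2*s
G(229) - P = 2*229 - 1*344545 = 458 - 344545 = -344087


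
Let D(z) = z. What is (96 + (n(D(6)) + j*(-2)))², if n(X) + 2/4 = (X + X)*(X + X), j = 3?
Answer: 218089/4 ≈ 54522.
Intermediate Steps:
n(X) = -½ + 4*X² (n(X) = -½ + (X + X)*(X + X) = -½ + (2*X)*(2*X) = -½ + 4*X²)
(96 + (n(D(6)) + j*(-2)))² = (96 + ((-½ + 4*6²) + 3*(-2)))² = (96 + ((-½ + 4*36) - 6))² = (96 + ((-½ + 144) - 6))² = (96 + (287/2 - 6))² = (96 + 275/2)² = (467/2)² = 218089/4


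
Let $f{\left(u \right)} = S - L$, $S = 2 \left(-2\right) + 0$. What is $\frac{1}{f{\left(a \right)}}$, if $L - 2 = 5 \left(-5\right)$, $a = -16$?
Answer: $\frac{1}{19} \approx 0.052632$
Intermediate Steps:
$L = -23$ ($L = 2 + 5 \left(-5\right) = 2 - 25 = -23$)
$S = -4$ ($S = -4 + 0 = -4$)
$f{\left(u \right)} = 19$ ($f{\left(u \right)} = -4 - -23 = -4 + 23 = 19$)
$\frac{1}{f{\left(a \right)}} = \frac{1}{19}$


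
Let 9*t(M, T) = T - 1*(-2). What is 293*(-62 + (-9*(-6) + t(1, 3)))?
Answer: -19631/9 ≈ -2181.2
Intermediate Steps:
t(M, T) = 2/9 + T/9 (t(M, T) = (T - 1*(-2))/9 = (T + 2)/9 = (2 + T)/9 = 2/9 + T/9)
293*(-62 + (-9*(-6) + t(1, 3))) = 293*(-62 + (-9*(-6) + (2/9 + (1/9)*3))) = 293*(-62 + (54 + (2/9 + 1/3))) = 293*(-62 + (54 + 5/9)) = 293*(-62 + 491/9) = 293*(-67/9) = -19631/9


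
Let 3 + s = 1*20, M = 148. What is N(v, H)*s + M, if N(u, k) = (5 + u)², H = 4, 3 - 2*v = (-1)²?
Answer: 760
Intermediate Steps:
v = 1 (v = 3/2 - ½*(-1)² = 3/2 - ½*1 = 3/2 - ½ = 1)
s = 17 (s = -3 + 1*20 = -3 + 20 = 17)
N(v, H)*s + M = (5 + 1)²*17 + 148 = 6²*17 + 148 = 36*17 + 148 = 612 + 148 = 760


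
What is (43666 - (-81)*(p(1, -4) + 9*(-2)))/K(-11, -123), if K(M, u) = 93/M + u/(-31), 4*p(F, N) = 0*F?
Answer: -7196464/765 ≈ -9407.1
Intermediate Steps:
p(F, N) = 0 (p(F, N) = (0*F)/4 = (¼)*0 = 0)
K(M, u) = 93/M - u/31 (K(M, u) = 93/M + u*(-1/31) = 93/M - u/31)
(43666 - (-81)*(p(1, -4) + 9*(-2)))/K(-11, -123) = (43666 - (-81)*(0 + 9*(-2)))/(93/(-11) - 1/31*(-123)) = (43666 - (-81)*(0 - 18))/(93*(-1/11) + 123/31) = (43666 - (-81)*(-18))/(-93/11 + 123/31) = (43666 - 1*1458)/(-1530/341) = (43666 - 1458)*(-341/1530) = 42208*(-341/1530) = -7196464/765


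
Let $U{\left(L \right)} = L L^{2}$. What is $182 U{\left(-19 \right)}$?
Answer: $-1248338$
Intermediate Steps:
$U{\left(L \right)} = L^{3}$
$182 U{\left(-19 \right)} = 182 \left(-19\right)^{3} = 182 \left(-6859\right) = -1248338$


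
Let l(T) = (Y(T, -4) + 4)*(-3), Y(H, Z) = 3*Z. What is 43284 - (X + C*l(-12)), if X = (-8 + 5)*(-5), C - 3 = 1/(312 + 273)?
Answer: 8423407/195 ≈ 43197.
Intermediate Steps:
C = 1756/585 (C = 3 + 1/(312 + 273) = 3 + 1/585 = 1756/585 ≈ 3.0017)
l(T) = 24 (l(T) = (3*(-4) + 4)*(-3) = (-12 + 4)*(-3) = -8*(-3) = 24)
X = 15 (X = -3*(-5) = 15)
43284 - (X + C*l(-12)) = 43284 - (15 + (1756/585)*24) = 43284 - (15 + 14048/195) = 43284 - 1*16973/195 = 43284 - 16973/195 = 8423407/195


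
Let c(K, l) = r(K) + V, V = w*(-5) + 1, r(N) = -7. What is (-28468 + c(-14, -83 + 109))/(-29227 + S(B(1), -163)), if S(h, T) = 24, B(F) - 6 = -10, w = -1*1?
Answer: 28469/29203 ≈ 0.97487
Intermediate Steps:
w = -1
B(F) = -4 (B(F) = 6 - 10 = -4)
V = 6 (V = -1*(-5) + 1 = 5 + 1 = 6)
c(K, l) = -1 (c(K, l) = -7 + 6 = -1)
(-28468 + c(-14, -83 + 109))/(-29227 + S(B(1), -163)) = (-28468 - 1)/(-29227 + 24) = -28469/(-29203) = -28469*(-1/29203) = 28469/29203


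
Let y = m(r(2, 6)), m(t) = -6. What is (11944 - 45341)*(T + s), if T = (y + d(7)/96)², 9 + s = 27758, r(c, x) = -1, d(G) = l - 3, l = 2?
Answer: -8551893411061/9216 ≈ -9.2794e+8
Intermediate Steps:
d(G) = -1 (d(G) = 2 - 3 = -1)
s = 27749 (s = -9 + 27758 = 27749)
y = -6
T = 332929/9216 (T = (-6 - 1/96)² = (-577/96)² = 332929/9216 ≈ 36.125)
(11944 - 45341)*(T + s) = (11944 - 45341)*(332929/9216 + 27749) = -33397*256067713/9216 = -8551893411061/9216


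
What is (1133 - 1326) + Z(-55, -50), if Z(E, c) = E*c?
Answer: 2557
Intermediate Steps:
(1133 - 1326) + Z(-55, -50) = (1133 - 1326) - 55*(-50) = -193 + 2750 = 2557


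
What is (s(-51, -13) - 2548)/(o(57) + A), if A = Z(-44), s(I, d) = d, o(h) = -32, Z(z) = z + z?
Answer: 2561/120 ≈ 21.342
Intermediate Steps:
Z(z) = 2*z
A = -88 (A = 2*(-44) = -88)
(s(-51, -13) - 2548)/(o(57) + A) = (-13 - 2548)/(-32 - 88) = -2561/(-120) = -2561*(-1/120) = 2561/120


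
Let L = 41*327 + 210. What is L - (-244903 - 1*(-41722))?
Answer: 216798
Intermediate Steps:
L = 13617 (L = 13407 + 210 = 13617)
L - (-244903 - 1*(-41722)) = 13617 - (-244903 - 1*(-41722)) = 13617 - (-244903 + 41722) = 13617 - 1*(-203181) = 13617 + 203181 = 216798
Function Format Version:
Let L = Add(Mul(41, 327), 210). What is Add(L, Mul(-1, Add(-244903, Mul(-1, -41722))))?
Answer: 216798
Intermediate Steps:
L = 13617 (L = Add(13407, 210) = 13617)
Add(L, Mul(-1, Add(-244903, Mul(-1, -41722)))) = Add(13617, Mul(-1, Add(-244903, Mul(-1, -41722)))) = Add(13617, Mul(-1, Add(-244903, 41722))) = Add(13617, Mul(-1, -203181)) = Add(13617, 203181) = 216798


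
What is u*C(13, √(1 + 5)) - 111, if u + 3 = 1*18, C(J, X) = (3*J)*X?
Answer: -111 + 585*√6 ≈ 1322.0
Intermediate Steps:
C(J, X) = 3*J*X
u = 15 (u = -3 + 1*18 = -3 + 18 = 15)
u*C(13, √(1 + 5)) - 111 = 15*(3*13*√(1 + 5)) - 111 = 15*(3*13*√6) - 111 = 15*(39*√6) - 111 = 585*√6 - 111 = -111 + 585*√6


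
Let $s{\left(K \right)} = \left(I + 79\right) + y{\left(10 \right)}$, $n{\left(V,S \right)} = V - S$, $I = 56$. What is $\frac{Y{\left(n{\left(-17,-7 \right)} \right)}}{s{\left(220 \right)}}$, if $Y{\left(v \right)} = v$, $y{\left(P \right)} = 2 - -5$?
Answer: $- \frac{5}{71} \approx -0.070423$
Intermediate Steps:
$y{\left(P \right)} = 7$ ($y{\left(P \right)} = 2 + 5 = 7$)
$s{\left(K \right)} = 142$ ($s{\left(K \right)} = \left(56 + 79\right) + 7 = 135 + 7 = 142$)
$\frac{Y{\left(n{\left(-17,-7 \right)} \right)}}{s{\left(220 \right)}} = \frac{-17 - -7}{142} = \left(-17 + 7\right) \frac{1}{142} = \left(-10\right) \frac{1}{142} = - \frac{5}{71}$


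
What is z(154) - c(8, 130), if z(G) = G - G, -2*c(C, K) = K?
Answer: 65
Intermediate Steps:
c(C, K) = -K/2
z(G) = 0
z(154) - c(8, 130) = 0 - (-1)*130/2 = 0 - 1*(-65) = 0 + 65 = 65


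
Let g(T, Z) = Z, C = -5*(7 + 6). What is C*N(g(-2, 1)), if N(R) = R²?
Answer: -65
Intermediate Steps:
C = -65 (C = -5*13 = -65)
C*N(g(-2, 1)) = -65*1² = -65*1 = -65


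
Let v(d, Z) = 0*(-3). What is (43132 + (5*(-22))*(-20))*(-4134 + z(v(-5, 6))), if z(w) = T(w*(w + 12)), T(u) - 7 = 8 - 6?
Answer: -186994500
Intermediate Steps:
v(d, Z) = 0
T(u) = 9 (T(u) = 7 + (8 - 6) = 7 + 2 = 9)
z(w) = 9
(43132 + (5*(-22))*(-20))*(-4134 + z(v(-5, 6))) = (43132 + (5*(-22))*(-20))*(-4134 + 9) = (43132 - 110*(-20))*(-4125) = (43132 + 2200)*(-4125) = 45332*(-4125) = -186994500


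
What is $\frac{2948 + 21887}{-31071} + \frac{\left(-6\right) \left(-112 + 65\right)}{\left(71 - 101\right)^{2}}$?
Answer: $- \frac{251657}{517850} \approx -0.48597$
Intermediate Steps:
$\frac{2948 + 21887}{-31071} + \frac{\left(-6\right) \left(-112 + 65\right)}{\left(71 - 101\right)^{2}} = 24835 \left(- \frac{1}{31071}\right) + \frac{\left(-6\right) \left(-47\right)}{\left(-30\right)^{2}} = - \frac{24835}{31071} + \frac{282}{900} = - \frac{24835}{31071} + 282 \cdot \frac{1}{900} = - \frac{24835}{31071} + \frac{47}{150} = - \frac{251657}{517850}$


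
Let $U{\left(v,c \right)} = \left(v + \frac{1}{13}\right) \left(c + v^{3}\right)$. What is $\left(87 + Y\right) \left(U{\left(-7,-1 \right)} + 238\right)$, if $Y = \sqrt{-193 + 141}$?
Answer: $\frac{2962698}{13} + \frac{68108 i \sqrt{13}}{13} \approx 2.279 \cdot 10^{5} + 18890.0 i$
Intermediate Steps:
$Y = 2 i \sqrt{13}$ ($Y = \sqrt{-52} = 2 i \sqrt{13} \approx 7.2111 i$)
$U{\left(v,c \right)} = \left(\frac{1}{13} + v\right) \left(c + v^{3}\right)$ ($U{\left(v,c \right)} = \left(v + \frac{1}{13}\right) \left(c + v^{3}\right) = \left(\frac{1}{13} + v\right) \left(c + v^{3}\right)$)
$\left(87 + Y\right) \left(U{\left(-7,-1 \right)} + 238\right) = \left(87 + 2 i \sqrt{13}\right) \left(\left(\left(-7\right)^{4} + \frac{1}{13} \left(-1\right) + \frac{\left(-7\right)^{3}}{13} - -7\right) + 238\right) = \left(87 + 2 i \sqrt{13}\right) \left(\left(2401 - \frac{1}{13} + \frac{1}{13} \left(-343\right) + 7\right) + 238\right) = \left(87 + 2 i \sqrt{13}\right) \left(\left(2401 - \frac{1}{13} - \frac{343}{13} + 7\right) + 238\right) = \left(87 + 2 i \sqrt{13}\right) \left(\frac{30960}{13} + 238\right) = \left(87 + 2 i \sqrt{13}\right) \frac{34054}{13} = \frac{2962698}{13} + \frac{68108 i \sqrt{13}}{13}$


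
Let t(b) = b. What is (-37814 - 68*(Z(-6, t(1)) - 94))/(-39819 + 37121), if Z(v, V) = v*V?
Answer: 15507/1349 ≈ 11.495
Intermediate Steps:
Z(v, V) = V*v
(-37814 - 68*(Z(-6, t(1)) - 94))/(-39819 + 37121) = (-37814 - 68*(1*(-6) - 94))/(-39819 + 37121) = (-37814 - 68*(-6 - 94))/(-2698) = (-37814 - 68*(-100))*(-1/2698) = (-37814 + 6800)*(-1/2698) = -31014*(-1/2698) = 15507/1349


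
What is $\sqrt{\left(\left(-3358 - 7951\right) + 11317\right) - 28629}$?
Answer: $i \sqrt{28621} \approx 169.18 i$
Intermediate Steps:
$\sqrt{\left(\left(-3358 - 7951\right) + 11317\right) - 28629} = \sqrt{\left(-11309 + 11317\right) - 28629} = \sqrt{8 - 28629} = \sqrt{-28621} = i \sqrt{28621}$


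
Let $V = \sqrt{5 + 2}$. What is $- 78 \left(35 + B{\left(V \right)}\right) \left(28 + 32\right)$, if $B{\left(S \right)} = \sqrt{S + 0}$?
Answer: $-163800 - 4680 \sqrt[4]{7} \approx -1.7141 \cdot 10^{5}$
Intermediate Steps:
$V = \sqrt{7} \approx 2.6458$
$B{\left(S \right)} = \sqrt{S}$
$- 78 \left(35 + B{\left(V \right)}\right) \left(28 + 32\right) = - 78 \left(35 + \sqrt{\sqrt{7}}\right) \left(28 + 32\right) = - 78 \left(35 + \sqrt[4]{7}\right) 60 = - 78 \left(2100 + 60 \sqrt[4]{7}\right) = -163800 - 4680 \sqrt[4]{7}$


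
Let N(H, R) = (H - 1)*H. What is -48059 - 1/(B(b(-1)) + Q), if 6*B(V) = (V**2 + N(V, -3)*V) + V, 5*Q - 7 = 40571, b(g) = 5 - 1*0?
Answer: -5866033496/122059 ≈ -48059.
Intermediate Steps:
b(g) = 5 (b(g) = 5 + 0 = 5)
Q = 40578/5 (Q = 7/5 + (1/5)*40571 = 7/5 + 40571/5 = 40578/5 ≈ 8115.6)
N(H, R) = H*(-1 + H) (N(H, R) = (-1 + H)*H = H*(-1 + H))
B(V) = V/6 + V**2/6 + V**2*(-1 + V)/6 (B(V) = ((V**2 + (V*(-1 + V))*V) + V)/6 = ((V**2 + V**2*(-1 + V)) + V)/6 = (V + V**2 + V**2*(-1 + V))/6 = V/6 + V**2/6 + V**2*(-1 + V)/6)
-48059 - 1/(B(b(-1)) + Q) = -48059 - 1/((1/6)*5*(1 + 5**2) + 40578/5) = -48059 - 1/((1/6)*5*(1 + 25) + 40578/5) = -48059 - 1/((1/6)*5*26 + 40578/5) = -48059 - 1/(65/3 + 40578/5) = -48059 - 1/122059/15 = -48059 - 1*15/122059 = -48059 - 15/122059 = -5866033496/122059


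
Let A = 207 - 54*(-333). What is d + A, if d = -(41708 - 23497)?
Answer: -22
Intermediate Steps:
d = -18211 (d = -1*18211 = -18211)
A = 18189 (A = 207 + 17982 = 18189)
d + A = -18211 + 18189 = -22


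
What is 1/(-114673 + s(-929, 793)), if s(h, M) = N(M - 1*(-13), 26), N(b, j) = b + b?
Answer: -1/113061 ≈ -8.8448e-6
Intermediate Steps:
N(b, j) = 2*b
s(h, M) = 26 + 2*M (s(h, M) = 2*(M - 1*(-13)) = 2*(M + 13) = 2*(13 + M) = 26 + 2*M)
1/(-114673 + s(-929, 793)) = 1/(-114673 + (26 + 2*793)) = 1/(-114673 + (26 + 1586)) = 1/(-114673 + 1612) = 1/(-113061) = -1/113061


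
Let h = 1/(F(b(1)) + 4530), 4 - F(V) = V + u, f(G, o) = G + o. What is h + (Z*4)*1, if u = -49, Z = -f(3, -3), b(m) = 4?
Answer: 1/4579 ≈ 0.00021839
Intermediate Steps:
Z = 0 (Z = -(3 - 3) = -1*0 = 0)
F(V) = 53 - V (F(V) = 4 - (V - 49) = 4 - (-49 + V) = 4 + (49 - V) = 53 - V)
h = 1/4579 (h = 1/((53 - 1*4) + 4530) = 1/((53 - 4) + 4530) = 1/(49 + 4530) = 1/4579 ≈ 0.00021839)
h + (Z*4)*1 = 1/4579 + (0*4)*1 = 1/4579 + 0*1 = 1/4579 + 0 = 1/4579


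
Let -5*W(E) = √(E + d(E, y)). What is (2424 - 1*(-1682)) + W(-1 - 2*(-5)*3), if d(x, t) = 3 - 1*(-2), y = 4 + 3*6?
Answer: 4106 - √34/5 ≈ 4104.8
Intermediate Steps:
y = 22 (y = 4 + 18 = 22)
d(x, t) = 5 (d(x, t) = 3 + 2 = 5)
W(E) = -√(5 + E)/5 (W(E) = -√(E + 5)/5 = -√(5 + E)/5)
(2424 - 1*(-1682)) + W(-1 - 2*(-5)*3) = (2424 - 1*(-1682)) - √(5 + (-1 - 2*(-5)*3))/5 = (2424 + 1682) - √(5 + (-1 + 10*3))/5 = 4106 - √(5 + (-1 + 30))/5 = 4106 - √(5 + 29)/5 = 4106 - √34/5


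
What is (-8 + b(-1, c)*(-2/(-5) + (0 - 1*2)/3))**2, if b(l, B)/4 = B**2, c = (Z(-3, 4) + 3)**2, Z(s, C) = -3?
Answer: 64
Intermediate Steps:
c = 0 (c = (-3 + 3)**2 = 0**2 = 0)
b(l, B) = 4*B**2
(-8 + b(-1, c)*(-2/(-5) + (0 - 1*2)/3))**2 = (-8 + (4*0**2)*(-2/(-5) + (0 - 1*2)/3))**2 = (-8 + (4*0)*(-2*(-1/5) + (0 - 2)*(1/3)))**2 = (-8 + 0*(2/5 - 2*1/3))**2 = (-8 + 0*(2/5 - 2/3))**2 = (-8 + 0*(-4/15))**2 = (-8 + 0)**2 = (-8)**2 = 64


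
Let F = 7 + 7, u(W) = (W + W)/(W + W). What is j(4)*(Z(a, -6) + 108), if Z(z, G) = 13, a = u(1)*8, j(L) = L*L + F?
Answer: 3630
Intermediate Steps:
u(W) = 1 (u(W) = (2*W)/((2*W)) = (2*W)*(1/(2*W)) = 1)
F = 14
j(L) = 14 + L**2 (j(L) = L*L + 14 = L**2 + 14 = 14 + L**2)
a = 8 (a = 1*8 = 8)
j(4)*(Z(a, -6) + 108) = (14 + 4**2)*(13 + 108) = (14 + 16)*121 = 30*121 = 3630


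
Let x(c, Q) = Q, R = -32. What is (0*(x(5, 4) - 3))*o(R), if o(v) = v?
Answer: 0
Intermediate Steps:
(0*(x(5, 4) - 3))*o(R) = (0*(4 - 3))*(-32) = (0*1)*(-32) = 0*(-32) = 0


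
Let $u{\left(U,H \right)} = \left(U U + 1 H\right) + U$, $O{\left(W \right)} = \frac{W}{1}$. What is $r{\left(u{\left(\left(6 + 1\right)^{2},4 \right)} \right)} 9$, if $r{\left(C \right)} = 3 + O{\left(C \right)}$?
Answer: $22113$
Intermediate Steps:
$O{\left(W \right)} = W$ ($O{\left(W \right)} = W 1 = W$)
$u{\left(U,H \right)} = H + U + U^{2}$ ($u{\left(U,H \right)} = \left(U^{2} + H\right) + U = \left(H + U^{2}\right) + U = H + U + U^{2}$)
$r{\left(C \right)} = 3 + C$
$r{\left(u{\left(\left(6 + 1\right)^{2},4 \right)} \right)} 9 = \left(3 + \left(4 + \left(6 + 1\right)^{2} + \left(\left(6 + 1\right)^{2}\right)^{2}\right)\right) 9 = \left(3 + \left(4 + 7^{2} + \left(7^{2}\right)^{2}\right)\right) 9 = \left(3 + \left(4 + 49 + 49^{2}\right)\right) 9 = \left(3 + \left(4 + 49 + 2401\right)\right) 9 = \left(3 + 2454\right) 9 = 2457 \cdot 9 = 22113$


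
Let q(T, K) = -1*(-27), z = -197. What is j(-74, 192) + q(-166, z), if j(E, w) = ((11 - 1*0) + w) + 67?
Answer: 297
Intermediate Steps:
q(T, K) = 27
j(E, w) = 78 + w (j(E, w) = ((11 + 0) + w) + 67 = (11 + w) + 67 = 78 + w)
j(-74, 192) + q(-166, z) = (78 + 192) + 27 = 270 + 27 = 297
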